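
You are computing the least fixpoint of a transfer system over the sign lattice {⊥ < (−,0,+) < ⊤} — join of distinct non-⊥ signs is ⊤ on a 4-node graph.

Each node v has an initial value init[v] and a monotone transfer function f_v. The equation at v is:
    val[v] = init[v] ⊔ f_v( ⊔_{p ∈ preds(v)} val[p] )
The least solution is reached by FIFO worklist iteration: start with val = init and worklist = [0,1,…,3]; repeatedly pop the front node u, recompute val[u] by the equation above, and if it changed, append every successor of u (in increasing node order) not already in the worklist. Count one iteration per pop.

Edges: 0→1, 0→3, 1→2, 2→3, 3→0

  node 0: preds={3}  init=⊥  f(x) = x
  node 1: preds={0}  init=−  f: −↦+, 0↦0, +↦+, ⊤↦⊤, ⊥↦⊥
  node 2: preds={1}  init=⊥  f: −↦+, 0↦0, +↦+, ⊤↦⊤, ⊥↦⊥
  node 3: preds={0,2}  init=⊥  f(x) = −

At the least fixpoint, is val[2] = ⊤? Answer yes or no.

Worklist (9 pops):
  #1 pop 0: in=⊥ → ⊥ (no change)
  #2 pop 1: in=⊥ → − (no change)
  #3 pop 2: in=− → + (was ⊥); enqueue []
  #4 pop 3: in=+ → − (was ⊥); enqueue [0]
  #5 pop 0: in=− → − (was ⊥); enqueue [1,3]
  #6 pop 1: in=− → ⊤ (was −); enqueue [2]
  #7 pop 3: in=⊤ → − (no change)
  #8 pop 2: in=⊤ → ⊤ (was +); enqueue [3]
  #9 pop 3: in=⊤ → − (no change)

Fixpoint:
  val[0] = −
  val[1] = ⊤
  val[2] = ⊤
  val[3] = −

yes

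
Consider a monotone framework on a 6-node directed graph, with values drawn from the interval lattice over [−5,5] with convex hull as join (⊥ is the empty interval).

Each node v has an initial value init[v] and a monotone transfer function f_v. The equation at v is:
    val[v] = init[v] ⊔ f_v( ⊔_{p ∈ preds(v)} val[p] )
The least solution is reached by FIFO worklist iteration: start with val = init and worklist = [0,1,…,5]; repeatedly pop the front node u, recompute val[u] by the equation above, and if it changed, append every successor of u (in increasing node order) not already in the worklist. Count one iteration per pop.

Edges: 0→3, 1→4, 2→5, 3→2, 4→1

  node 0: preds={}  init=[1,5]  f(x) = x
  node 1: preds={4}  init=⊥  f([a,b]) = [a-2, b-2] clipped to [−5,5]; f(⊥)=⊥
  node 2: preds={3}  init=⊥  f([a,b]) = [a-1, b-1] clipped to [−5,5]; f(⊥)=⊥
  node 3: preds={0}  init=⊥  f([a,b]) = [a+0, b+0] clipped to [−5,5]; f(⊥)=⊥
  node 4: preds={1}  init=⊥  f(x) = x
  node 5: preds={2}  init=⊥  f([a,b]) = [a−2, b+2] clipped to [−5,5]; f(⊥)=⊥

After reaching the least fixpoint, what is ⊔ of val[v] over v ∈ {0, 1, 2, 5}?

Trace (8 dequeues):
  [1] u=0 | in ⊥ | out [1,5] | ==
  [2] u=1 | in ⊥ | out ⊥ | ==
  [3] u=2 | in ⊥ | out ⊥ | ==
  [4] u=3 | in [1,5] | out [1,5] | prev ⊥ | push {2}
  [5] u=4 | in ⊥ | out ⊥ | ==
  [6] u=5 | in ⊥ | out ⊥ | ==
  [7] u=2 | in [1,5] | out [0,4] | prev ⊥ | push {5}
  [8] u=5 | in [0,4] | out [-2,5] | prev ⊥ | push {}

Converged values:
  [0] [1,5]
  [1] ⊥
  [2] [0,4]
  [3] [1,5]
  [4] ⊥
  [5] [-2,5]

[-2,5]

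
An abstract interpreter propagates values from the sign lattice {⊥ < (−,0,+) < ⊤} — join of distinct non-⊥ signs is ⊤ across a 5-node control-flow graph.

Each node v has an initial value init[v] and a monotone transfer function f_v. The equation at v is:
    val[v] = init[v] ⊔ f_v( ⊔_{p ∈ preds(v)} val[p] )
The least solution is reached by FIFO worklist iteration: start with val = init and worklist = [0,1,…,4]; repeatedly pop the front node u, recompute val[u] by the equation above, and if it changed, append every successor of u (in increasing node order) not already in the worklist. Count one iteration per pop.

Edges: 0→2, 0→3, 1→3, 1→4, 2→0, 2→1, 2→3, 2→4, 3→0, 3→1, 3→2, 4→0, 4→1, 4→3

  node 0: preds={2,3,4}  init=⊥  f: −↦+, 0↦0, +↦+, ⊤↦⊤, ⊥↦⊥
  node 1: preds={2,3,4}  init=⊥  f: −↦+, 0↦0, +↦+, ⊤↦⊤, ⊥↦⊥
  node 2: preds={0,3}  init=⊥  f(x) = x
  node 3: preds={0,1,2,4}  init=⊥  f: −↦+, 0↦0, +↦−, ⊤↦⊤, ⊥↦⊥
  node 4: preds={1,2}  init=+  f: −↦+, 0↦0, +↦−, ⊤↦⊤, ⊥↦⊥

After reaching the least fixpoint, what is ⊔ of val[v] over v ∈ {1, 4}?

Trace (13 dequeues):
  [1] u=0 | in + | out + | prev ⊥ | push {}
  [2] u=1 | in + | out + | prev ⊥ | push {}
  [3] u=2 | in + | out + | prev ⊥ | push {0,1}
  [4] u=3 | in + | out − | prev ⊥ | push {2}
  [5] u=4 | in + | out ⊤ | prev + | push {3}
  [6] u=0 | in ⊤ | out ⊤ | prev + | push {}
  [7] u=1 | in ⊤ | out ⊤ | prev + | push {4}
  [8] u=2 | in ⊤ | out ⊤ | prev + | push {0,1}
  [9] u=3 | in ⊤ | out ⊤ | prev − | push {2}
  [10] u=4 | in ⊤ | out ⊤ | ==
  [11] u=0 | in ⊤ | out ⊤ | ==
  [12] u=1 | in ⊤ | out ⊤ | ==
  [13] u=2 | in ⊤ | out ⊤ | ==

Converged values:
  [0] ⊤
  [1] ⊤
  [2] ⊤
  [3] ⊤
  [4] ⊤

⊤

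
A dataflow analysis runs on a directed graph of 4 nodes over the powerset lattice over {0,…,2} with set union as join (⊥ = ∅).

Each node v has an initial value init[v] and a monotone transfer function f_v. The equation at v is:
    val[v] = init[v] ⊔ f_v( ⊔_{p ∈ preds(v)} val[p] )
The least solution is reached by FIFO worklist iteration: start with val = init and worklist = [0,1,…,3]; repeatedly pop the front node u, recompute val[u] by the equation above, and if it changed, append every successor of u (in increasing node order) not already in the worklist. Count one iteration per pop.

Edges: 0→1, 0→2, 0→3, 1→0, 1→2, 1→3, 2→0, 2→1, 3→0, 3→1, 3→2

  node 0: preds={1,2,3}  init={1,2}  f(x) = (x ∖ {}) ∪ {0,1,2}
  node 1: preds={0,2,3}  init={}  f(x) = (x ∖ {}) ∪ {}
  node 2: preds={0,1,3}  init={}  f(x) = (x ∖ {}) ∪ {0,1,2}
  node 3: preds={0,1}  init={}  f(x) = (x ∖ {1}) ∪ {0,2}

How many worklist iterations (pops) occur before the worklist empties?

7

Trace (7 dequeues):
  [1] u=0 | in {} | out {0,1,2} | prev {1,2} | push {}
  [2] u=1 | in {0,1,2} | out {0,1,2} | prev {} | push {0}
  [3] u=2 | in {0,1,2} | out {0,1,2} | prev {} | push {1}
  [4] u=3 | in {0,1,2} | out {0,2} | prev {} | push {2}
  [5] u=0 | in {0,1,2} | out {0,1,2} | ==
  [6] u=1 | in {0,1,2} | out {0,1,2} | ==
  [7] u=2 | in {0,1,2} | out {0,1,2} | ==

Converged values:
  [0] {0,1,2}
  [1] {0,1,2}
  [2] {0,1,2}
  [3] {0,2}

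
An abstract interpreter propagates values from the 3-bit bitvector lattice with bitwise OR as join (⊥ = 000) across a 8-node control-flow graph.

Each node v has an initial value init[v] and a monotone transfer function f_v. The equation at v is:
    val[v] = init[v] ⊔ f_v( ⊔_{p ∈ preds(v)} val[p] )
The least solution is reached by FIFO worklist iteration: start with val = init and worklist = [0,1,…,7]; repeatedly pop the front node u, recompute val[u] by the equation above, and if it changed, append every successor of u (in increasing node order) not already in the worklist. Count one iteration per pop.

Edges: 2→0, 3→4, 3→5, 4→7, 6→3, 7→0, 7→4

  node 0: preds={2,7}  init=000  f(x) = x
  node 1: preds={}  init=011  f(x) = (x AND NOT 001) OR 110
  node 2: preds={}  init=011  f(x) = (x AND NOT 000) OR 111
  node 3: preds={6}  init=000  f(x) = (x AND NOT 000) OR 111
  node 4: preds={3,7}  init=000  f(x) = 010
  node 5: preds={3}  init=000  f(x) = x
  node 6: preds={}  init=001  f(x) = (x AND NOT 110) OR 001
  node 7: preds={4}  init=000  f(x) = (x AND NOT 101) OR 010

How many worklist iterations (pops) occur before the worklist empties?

Trace (10 dequeues):
  [1] u=0 | in 011 | out 011 | prev 000 | push {}
  [2] u=1 | in 000 | out 111 | prev 011 | push {}
  [3] u=2 | in 000 | out 111 | prev 011 | push {0}
  [4] u=3 | in 001 | out 111 | prev 000 | push {}
  [5] u=4 | in 111 | out 010 | prev 000 | push {}
  [6] u=5 | in 111 | out 111 | prev 000 | push {}
  [7] u=6 | in 000 | out 001 | ==
  [8] u=7 | in 010 | out 010 | prev 000 | push {4}
  [9] u=0 | in 111 | out 111 | prev 011 | push {}
  [10] u=4 | in 111 | out 010 | ==

Converged values:
  [0] 111
  [1] 111
  [2] 111
  [3] 111
  [4] 010
  [5] 111
  [6] 001
  [7] 010

10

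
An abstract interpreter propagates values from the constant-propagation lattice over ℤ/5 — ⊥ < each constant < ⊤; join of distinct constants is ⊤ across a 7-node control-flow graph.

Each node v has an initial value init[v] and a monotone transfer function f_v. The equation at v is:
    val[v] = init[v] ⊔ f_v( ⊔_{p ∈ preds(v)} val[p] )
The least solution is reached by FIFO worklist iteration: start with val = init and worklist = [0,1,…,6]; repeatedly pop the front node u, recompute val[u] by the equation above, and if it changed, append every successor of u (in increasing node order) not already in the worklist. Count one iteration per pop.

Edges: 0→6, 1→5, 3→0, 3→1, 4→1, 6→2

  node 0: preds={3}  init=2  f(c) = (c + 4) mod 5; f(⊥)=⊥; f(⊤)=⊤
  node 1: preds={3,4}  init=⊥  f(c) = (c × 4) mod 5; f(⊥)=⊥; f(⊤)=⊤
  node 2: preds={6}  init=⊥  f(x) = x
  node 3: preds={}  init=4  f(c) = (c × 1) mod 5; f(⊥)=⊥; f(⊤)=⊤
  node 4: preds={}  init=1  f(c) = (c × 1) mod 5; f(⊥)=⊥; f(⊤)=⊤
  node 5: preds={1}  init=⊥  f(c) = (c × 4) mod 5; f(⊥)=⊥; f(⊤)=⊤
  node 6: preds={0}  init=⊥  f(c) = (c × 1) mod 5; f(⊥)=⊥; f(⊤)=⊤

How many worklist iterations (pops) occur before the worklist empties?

Trace (8 dequeues):
  [1] u=0 | in 4 | out ⊤ | prev 2 | push {}
  [2] u=1 | in ⊤ | out ⊤ | prev ⊥ | push {}
  [3] u=2 | in ⊥ | out ⊥ | ==
  [4] u=3 | in ⊥ | out 4 | ==
  [5] u=4 | in ⊥ | out 1 | ==
  [6] u=5 | in ⊤ | out ⊤ | prev ⊥ | push {}
  [7] u=6 | in ⊤ | out ⊤ | prev ⊥ | push {2}
  [8] u=2 | in ⊤ | out ⊤ | prev ⊥ | push {}

Converged values:
  [0] ⊤
  [1] ⊤
  [2] ⊤
  [3] 4
  [4] 1
  [5] ⊤
  [6] ⊤

8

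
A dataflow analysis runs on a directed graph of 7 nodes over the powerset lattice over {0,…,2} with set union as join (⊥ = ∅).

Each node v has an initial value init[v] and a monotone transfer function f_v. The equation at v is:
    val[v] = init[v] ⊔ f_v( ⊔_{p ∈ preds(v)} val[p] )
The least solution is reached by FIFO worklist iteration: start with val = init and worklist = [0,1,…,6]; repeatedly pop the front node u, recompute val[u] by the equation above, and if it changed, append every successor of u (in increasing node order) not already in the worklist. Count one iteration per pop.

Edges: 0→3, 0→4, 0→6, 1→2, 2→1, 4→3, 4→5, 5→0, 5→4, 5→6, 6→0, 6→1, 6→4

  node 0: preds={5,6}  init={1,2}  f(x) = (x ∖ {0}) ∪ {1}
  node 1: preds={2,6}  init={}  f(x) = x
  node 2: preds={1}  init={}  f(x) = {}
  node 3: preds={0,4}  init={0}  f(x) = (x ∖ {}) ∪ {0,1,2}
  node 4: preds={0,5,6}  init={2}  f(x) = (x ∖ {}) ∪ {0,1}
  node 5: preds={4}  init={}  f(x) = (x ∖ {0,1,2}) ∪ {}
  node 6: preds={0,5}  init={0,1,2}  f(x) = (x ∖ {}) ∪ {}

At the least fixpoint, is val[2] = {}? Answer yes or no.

yes

Trace (8 dequeues):
  [1] u=0 | in {0,1,2} | out {1,2} | ==
  [2] u=1 | in {0,1,2} | out {0,1,2} | prev {} | push {}
  [3] u=2 | in {0,1,2} | out {} | ==
  [4] u=3 | in {1,2} | out {0,1,2} | prev {0} | push {}
  [5] u=4 | in {0,1,2} | out {0,1,2} | prev {2} | push {3}
  [6] u=5 | in {0,1,2} | out {} | ==
  [7] u=6 | in {1,2} | out {0,1,2} | ==
  [8] u=3 | in {0,1,2} | out {0,1,2} | ==

Converged values:
  [0] {1,2}
  [1] {0,1,2}
  [2] {}
  [3] {0,1,2}
  [4] {0,1,2}
  [5] {}
  [6] {0,1,2}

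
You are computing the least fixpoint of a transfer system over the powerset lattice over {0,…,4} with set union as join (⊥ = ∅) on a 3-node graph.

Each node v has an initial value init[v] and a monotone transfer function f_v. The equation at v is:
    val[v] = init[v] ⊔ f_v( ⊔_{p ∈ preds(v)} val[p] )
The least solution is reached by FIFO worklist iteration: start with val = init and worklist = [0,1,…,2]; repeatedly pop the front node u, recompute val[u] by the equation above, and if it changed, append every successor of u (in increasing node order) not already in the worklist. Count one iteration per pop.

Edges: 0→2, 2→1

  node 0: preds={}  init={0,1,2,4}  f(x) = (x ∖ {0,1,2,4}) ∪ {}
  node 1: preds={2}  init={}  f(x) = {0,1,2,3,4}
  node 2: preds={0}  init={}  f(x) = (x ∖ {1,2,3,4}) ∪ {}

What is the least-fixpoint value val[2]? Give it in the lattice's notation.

{0}

Iteration log — 4 steps:
  step 1. node 0  ⊔preds={}  new={0,1,2,4}  stable
  step 2. node 1  ⊔preds={}  new={0,1,2,3,4}  old={}  +wl: 
  step 3. node 2  ⊔preds={0,1,2,4}  new={0}  old={}  +wl: 1
  step 4. node 1  ⊔preds={0}  new={0,1,2,3,4}  stable

Least fixpoint reached:
  node 0: {0,1,2,4}
  node 1: {0,1,2,3,4}
  node 2: {0}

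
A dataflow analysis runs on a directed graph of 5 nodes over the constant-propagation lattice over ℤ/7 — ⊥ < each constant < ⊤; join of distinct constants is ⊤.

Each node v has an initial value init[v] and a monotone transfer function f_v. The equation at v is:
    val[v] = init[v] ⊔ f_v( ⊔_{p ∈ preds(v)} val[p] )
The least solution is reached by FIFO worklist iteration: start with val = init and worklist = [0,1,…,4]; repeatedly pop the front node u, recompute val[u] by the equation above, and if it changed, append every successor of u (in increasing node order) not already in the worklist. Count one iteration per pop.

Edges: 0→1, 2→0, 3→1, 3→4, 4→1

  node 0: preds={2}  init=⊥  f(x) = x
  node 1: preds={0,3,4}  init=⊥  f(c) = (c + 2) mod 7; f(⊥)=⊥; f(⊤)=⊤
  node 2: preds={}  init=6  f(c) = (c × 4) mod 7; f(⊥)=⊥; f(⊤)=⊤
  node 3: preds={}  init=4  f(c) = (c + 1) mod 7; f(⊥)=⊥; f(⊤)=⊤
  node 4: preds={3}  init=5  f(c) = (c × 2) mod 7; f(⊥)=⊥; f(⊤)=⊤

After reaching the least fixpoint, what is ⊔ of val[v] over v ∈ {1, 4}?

Trace (6 dequeues):
  [1] u=0 | in 6 | out 6 | prev ⊥ | push {}
  [2] u=1 | in ⊤ | out ⊤ | prev ⊥ | push {}
  [3] u=2 | in ⊥ | out 6 | ==
  [4] u=3 | in ⊥ | out 4 | ==
  [5] u=4 | in 4 | out ⊤ | prev 5 | push {1}
  [6] u=1 | in ⊤ | out ⊤ | ==

Converged values:
  [0] 6
  [1] ⊤
  [2] 6
  [3] 4
  [4] ⊤

⊤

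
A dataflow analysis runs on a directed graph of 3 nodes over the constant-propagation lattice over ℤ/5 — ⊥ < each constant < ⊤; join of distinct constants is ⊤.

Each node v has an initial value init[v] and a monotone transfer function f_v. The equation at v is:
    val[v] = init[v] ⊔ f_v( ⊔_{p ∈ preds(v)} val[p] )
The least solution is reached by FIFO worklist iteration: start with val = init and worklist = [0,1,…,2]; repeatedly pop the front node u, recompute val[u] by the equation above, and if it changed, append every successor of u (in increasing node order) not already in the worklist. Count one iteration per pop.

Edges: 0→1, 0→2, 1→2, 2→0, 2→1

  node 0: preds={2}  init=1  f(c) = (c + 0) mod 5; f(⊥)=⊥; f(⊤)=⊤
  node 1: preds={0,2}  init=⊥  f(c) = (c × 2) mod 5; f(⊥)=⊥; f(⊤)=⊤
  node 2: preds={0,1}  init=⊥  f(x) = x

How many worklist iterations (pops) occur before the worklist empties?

6

Trace (6 dequeues):
  [1] u=0 | in ⊥ | out 1 | ==
  [2] u=1 | in 1 | out 2 | prev ⊥ | push {}
  [3] u=2 | in ⊤ | out ⊤ | prev ⊥ | push {0,1}
  [4] u=0 | in ⊤ | out ⊤ | prev 1 | push {2}
  [5] u=1 | in ⊤ | out ⊤ | prev 2 | push {}
  [6] u=2 | in ⊤ | out ⊤ | ==

Converged values:
  [0] ⊤
  [1] ⊤
  [2] ⊤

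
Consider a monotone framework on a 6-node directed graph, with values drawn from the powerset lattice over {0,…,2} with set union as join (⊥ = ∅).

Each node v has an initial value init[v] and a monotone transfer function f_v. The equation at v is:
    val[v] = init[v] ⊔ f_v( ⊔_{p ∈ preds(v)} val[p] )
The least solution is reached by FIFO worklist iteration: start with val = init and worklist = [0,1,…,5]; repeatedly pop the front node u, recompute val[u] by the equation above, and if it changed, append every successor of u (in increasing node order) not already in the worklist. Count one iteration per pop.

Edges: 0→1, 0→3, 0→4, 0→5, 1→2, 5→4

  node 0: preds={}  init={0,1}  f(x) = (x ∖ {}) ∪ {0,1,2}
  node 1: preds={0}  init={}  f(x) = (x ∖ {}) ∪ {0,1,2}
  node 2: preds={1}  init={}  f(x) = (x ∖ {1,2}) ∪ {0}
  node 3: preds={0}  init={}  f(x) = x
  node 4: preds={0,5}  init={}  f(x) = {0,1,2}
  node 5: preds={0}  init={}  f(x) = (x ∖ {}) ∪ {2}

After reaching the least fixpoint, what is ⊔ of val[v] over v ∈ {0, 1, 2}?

{0,1,2}

Trace (7 dequeues):
  [1] u=0 | in {} | out {0,1,2} | prev {0,1} | push {}
  [2] u=1 | in {0,1,2} | out {0,1,2} | prev {} | push {}
  [3] u=2 | in {0,1,2} | out {0} | prev {} | push {}
  [4] u=3 | in {0,1,2} | out {0,1,2} | prev {} | push {}
  [5] u=4 | in {0,1,2} | out {0,1,2} | prev {} | push {}
  [6] u=5 | in {0,1,2} | out {0,1,2} | prev {} | push {4}
  [7] u=4 | in {0,1,2} | out {0,1,2} | ==

Converged values:
  [0] {0,1,2}
  [1] {0,1,2}
  [2] {0}
  [3] {0,1,2}
  [4] {0,1,2}
  [5] {0,1,2}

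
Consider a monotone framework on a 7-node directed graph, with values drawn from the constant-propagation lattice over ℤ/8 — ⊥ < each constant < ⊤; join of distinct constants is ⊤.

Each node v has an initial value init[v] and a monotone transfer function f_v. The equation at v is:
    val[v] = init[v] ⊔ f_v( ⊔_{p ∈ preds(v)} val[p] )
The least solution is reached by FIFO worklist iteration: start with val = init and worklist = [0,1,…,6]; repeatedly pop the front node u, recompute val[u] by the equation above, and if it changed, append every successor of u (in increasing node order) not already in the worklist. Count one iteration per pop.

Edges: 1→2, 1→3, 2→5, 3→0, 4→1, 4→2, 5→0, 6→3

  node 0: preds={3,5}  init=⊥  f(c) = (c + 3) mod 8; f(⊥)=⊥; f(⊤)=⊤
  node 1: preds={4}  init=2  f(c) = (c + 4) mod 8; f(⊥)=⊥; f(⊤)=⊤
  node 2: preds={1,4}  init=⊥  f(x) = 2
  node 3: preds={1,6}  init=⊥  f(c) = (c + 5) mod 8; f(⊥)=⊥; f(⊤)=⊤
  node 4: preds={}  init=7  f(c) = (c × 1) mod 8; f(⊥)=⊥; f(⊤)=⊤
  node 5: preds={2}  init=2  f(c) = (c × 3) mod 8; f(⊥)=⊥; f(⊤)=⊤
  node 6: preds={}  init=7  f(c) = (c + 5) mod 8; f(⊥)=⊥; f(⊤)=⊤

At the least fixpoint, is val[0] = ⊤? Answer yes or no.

Iteration log — 8 steps:
  step 1. node 0  ⊔preds=2  new=5  old=⊥  +wl: 
  step 2. node 1  ⊔preds=7  new=⊤  old=2  +wl: 
  step 3. node 2  ⊔preds=⊤  new=2  old=⊥  +wl: 
  step 4. node 3  ⊔preds=⊤  new=⊤  old=⊥  +wl: 0
  step 5. node 4  ⊔preds=⊥  new=7  stable
  step 6. node 5  ⊔preds=2  new=⊤  old=2  +wl: 
  step 7. node 6  ⊔preds=⊥  new=7  stable
  step 8. node 0  ⊔preds=⊤  new=⊤  old=5  +wl: 

Least fixpoint reached:
  node 0: ⊤
  node 1: ⊤
  node 2: 2
  node 3: ⊤
  node 4: 7
  node 5: ⊤
  node 6: 7

yes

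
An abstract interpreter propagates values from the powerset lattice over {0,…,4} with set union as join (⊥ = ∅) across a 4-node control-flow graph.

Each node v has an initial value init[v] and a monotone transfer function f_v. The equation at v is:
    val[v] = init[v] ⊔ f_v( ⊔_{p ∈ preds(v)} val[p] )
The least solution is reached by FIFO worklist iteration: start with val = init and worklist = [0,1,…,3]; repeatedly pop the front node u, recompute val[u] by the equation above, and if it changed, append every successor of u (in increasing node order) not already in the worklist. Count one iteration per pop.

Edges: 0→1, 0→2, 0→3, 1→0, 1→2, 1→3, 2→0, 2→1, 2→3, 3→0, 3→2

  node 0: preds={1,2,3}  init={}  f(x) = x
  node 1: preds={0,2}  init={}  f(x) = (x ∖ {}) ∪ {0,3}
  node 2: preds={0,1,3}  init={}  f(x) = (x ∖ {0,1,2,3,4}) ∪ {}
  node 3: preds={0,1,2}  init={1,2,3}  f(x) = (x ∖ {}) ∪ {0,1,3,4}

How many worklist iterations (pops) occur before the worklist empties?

Trace (10 dequeues):
  [1] u=0 | in {1,2,3} | out {1,2,3} | prev {} | push {}
  [2] u=1 | in {1,2,3} | out {0,1,2,3} | prev {} | push {0}
  [3] u=2 | in {0,1,2,3} | out {} | ==
  [4] u=3 | in {0,1,2,3} | out {0,1,2,3,4} | prev {1,2,3} | push {2}
  [5] u=0 | in {0,1,2,3,4} | out {0,1,2,3,4} | prev {1,2,3} | push {1,3}
  [6] u=2 | in {0,1,2,3,4} | out {} | ==
  [7] u=1 | in {0,1,2,3,4} | out {0,1,2,3,4} | prev {0,1,2,3} | push {0,2}
  [8] u=3 | in {0,1,2,3,4} | out {0,1,2,3,4} | ==
  [9] u=0 | in {0,1,2,3,4} | out {0,1,2,3,4} | ==
  [10] u=2 | in {0,1,2,3,4} | out {} | ==

Converged values:
  [0] {0,1,2,3,4}
  [1] {0,1,2,3,4}
  [2] {}
  [3] {0,1,2,3,4}

10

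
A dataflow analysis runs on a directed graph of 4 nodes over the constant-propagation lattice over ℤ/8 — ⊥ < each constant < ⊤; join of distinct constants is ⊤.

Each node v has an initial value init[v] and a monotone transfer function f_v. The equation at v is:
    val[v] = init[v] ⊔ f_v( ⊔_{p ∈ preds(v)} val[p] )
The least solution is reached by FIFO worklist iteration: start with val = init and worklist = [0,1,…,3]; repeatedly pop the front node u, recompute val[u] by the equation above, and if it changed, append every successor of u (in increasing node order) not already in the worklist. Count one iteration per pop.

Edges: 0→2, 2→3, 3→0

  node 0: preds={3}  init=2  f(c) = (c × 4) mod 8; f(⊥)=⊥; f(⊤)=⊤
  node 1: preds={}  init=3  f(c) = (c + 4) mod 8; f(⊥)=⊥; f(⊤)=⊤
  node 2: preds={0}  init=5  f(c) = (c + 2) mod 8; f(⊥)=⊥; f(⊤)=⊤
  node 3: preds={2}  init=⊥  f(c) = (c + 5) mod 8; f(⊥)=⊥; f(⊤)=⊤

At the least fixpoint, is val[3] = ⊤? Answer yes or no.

Worklist (6 pops):
  #1 pop 0: in=⊥ → 2 (no change)
  #2 pop 1: in=⊥ → 3 (no change)
  #3 pop 2: in=2 → ⊤ (was 5); enqueue []
  #4 pop 3: in=⊤ → ⊤ (was ⊥); enqueue [0]
  #5 pop 0: in=⊤ → ⊤ (was 2); enqueue [2]
  #6 pop 2: in=⊤ → ⊤ (no change)

Fixpoint:
  val[0] = ⊤
  val[1] = 3
  val[2] = ⊤
  val[3] = ⊤

yes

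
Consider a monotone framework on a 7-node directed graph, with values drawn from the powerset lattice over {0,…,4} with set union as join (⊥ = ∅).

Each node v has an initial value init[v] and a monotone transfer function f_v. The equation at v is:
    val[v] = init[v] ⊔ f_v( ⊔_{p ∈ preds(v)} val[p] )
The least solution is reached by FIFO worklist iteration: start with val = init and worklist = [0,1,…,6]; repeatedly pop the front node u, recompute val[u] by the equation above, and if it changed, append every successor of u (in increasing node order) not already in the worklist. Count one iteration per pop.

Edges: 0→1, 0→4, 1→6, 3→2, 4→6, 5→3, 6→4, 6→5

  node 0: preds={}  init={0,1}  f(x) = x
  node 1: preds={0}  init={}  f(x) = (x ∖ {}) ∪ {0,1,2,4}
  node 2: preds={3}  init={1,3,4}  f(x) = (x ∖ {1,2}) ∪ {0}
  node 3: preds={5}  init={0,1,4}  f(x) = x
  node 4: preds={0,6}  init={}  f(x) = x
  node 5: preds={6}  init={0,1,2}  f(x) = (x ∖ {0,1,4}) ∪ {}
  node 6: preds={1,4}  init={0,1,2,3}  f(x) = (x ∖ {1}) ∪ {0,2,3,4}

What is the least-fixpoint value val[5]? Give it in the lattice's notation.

Iteration log — 13 steps:
  step 1. node 0  ⊔preds={}  new={0,1}  stable
  step 2. node 1  ⊔preds={0,1}  new={0,1,2,4}  old={}  +wl: 
  step 3. node 2  ⊔preds={0,1,4}  new={0,1,3,4}  old={1,3,4}  +wl: 
  step 4. node 3  ⊔preds={0,1,2}  new={0,1,2,4}  old={0,1,4}  +wl: 2
  step 5. node 4  ⊔preds={0,1,2,3}  new={0,1,2,3}  old={}  +wl: 
  step 6. node 5  ⊔preds={0,1,2,3}  new={0,1,2,3}  old={0,1,2}  +wl: 3
  step 7. node 6  ⊔preds={0,1,2,3,4}  new={0,1,2,3,4}  old={0,1,2,3}  +wl: 4,5
  step 8. node 2  ⊔preds={0,1,2,4}  new={0,1,3,4}  stable
  step 9. node 3  ⊔preds={0,1,2,3}  new={0,1,2,3,4}  old={0,1,2,4}  +wl: 2
  step 10. node 4  ⊔preds={0,1,2,3,4}  new={0,1,2,3,4}  old={0,1,2,3}  +wl: 6
  step 11. node 5  ⊔preds={0,1,2,3,4}  new={0,1,2,3}  stable
  step 12. node 2  ⊔preds={0,1,2,3,4}  new={0,1,3,4}  stable
  step 13. node 6  ⊔preds={0,1,2,3,4}  new={0,1,2,3,4}  stable

Least fixpoint reached:
  node 0: {0,1}
  node 1: {0,1,2,4}
  node 2: {0,1,3,4}
  node 3: {0,1,2,3,4}
  node 4: {0,1,2,3,4}
  node 5: {0,1,2,3}
  node 6: {0,1,2,3,4}

{0,1,2,3}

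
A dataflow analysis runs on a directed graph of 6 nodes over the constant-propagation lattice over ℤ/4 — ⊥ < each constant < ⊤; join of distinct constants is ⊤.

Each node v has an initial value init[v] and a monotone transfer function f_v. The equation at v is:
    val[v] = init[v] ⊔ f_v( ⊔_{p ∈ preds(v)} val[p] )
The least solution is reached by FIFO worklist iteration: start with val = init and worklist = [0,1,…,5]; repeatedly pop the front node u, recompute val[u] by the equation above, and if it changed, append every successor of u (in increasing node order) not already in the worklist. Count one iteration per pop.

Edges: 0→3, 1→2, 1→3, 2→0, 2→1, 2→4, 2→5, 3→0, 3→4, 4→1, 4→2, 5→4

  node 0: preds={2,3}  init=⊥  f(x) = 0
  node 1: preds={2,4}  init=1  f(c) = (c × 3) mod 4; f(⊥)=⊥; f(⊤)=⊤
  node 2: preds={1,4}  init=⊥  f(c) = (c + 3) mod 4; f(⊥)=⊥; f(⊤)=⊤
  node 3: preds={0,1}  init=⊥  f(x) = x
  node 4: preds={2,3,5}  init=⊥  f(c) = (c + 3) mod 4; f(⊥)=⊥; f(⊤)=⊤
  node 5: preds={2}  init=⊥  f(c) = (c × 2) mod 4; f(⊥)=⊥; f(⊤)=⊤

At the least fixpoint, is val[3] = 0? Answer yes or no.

no

Worklist (15 pops):
  #1 pop 0: in=⊥ → 0 (was ⊥); enqueue []
  #2 pop 1: in=⊥ → 1 (no change)
  #3 pop 2: in=1 → 0 (was ⊥); enqueue [0,1]
  #4 pop 3: in=⊤ → ⊤ (was ⊥); enqueue []
  #5 pop 4: in=⊤ → ⊤ (was ⊥); enqueue [2]
  #6 pop 5: in=0 → 0 (was ⊥); enqueue [4]
  #7 pop 0: in=⊤ → 0 (no change)
  #8 pop 1: in=⊤ → ⊤ (was 1); enqueue [3]
  #9 pop 2: in=⊤ → ⊤ (was 0); enqueue [0,1,5]
  #10 pop 4: in=⊤ → ⊤ (no change)
  #11 pop 3: in=⊤ → ⊤ (no change)
  #12 pop 0: in=⊤ → 0 (no change)
  #13 pop 1: in=⊤ → ⊤ (no change)
  #14 pop 5: in=⊤ → ⊤ (was 0); enqueue [4]
  #15 pop 4: in=⊤ → ⊤ (no change)

Fixpoint:
  val[0] = 0
  val[1] = ⊤
  val[2] = ⊤
  val[3] = ⊤
  val[4] = ⊤
  val[5] = ⊤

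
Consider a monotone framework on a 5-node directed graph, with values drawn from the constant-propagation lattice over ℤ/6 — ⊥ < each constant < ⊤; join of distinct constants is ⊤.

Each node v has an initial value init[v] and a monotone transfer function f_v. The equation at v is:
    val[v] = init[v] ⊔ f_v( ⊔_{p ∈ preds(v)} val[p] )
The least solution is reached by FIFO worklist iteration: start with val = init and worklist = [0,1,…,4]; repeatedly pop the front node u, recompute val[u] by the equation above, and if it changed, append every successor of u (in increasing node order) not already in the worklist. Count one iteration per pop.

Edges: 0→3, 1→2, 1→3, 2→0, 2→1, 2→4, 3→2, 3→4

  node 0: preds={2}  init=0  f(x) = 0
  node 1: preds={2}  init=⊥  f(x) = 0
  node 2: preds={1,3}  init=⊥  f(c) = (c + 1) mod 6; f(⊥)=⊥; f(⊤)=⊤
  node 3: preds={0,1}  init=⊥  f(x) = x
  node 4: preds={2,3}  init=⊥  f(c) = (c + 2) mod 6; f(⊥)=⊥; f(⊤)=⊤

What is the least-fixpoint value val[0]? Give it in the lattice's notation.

Trace (8 dequeues):
  [1] u=0 | in ⊥ | out 0 | ==
  [2] u=1 | in ⊥ | out 0 | prev ⊥ | push {}
  [3] u=2 | in 0 | out 1 | prev ⊥ | push {0,1}
  [4] u=3 | in 0 | out 0 | prev ⊥ | push {2}
  [5] u=4 | in ⊤ | out ⊤ | prev ⊥ | push {}
  [6] u=0 | in 1 | out 0 | ==
  [7] u=1 | in 1 | out 0 | ==
  [8] u=2 | in 0 | out 1 | ==

Converged values:
  [0] 0
  [1] 0
  [2] 1
  [3] 0
  [4] ⊤

0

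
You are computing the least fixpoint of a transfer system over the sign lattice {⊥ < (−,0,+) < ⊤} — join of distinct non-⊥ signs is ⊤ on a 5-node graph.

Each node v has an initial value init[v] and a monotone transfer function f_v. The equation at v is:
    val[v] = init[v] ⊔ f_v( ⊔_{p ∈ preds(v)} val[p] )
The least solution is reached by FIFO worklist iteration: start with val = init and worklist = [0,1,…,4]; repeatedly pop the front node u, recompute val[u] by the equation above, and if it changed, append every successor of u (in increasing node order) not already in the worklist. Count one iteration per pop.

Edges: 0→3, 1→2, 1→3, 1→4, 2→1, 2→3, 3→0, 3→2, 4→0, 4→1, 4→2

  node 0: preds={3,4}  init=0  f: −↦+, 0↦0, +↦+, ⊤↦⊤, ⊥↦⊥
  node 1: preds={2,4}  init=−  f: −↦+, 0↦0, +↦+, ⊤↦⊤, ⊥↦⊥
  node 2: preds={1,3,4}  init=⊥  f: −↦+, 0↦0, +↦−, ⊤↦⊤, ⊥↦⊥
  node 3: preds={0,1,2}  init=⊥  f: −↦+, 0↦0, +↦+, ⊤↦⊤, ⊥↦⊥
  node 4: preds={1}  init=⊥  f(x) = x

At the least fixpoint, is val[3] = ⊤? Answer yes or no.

yes

Worklist (13 pops):
  #1 pop 0: in=⊥ → 0 (no change)
  #2 pop 1: in=⊥ → − (no change)
  #3 pop 2: in=− → + (was ⊥); enqueue [1]
  #4 pop 3: in=⊤ → ⊤ (was ⊥); enqueue [0,2]
  #5 pop 4: in=− → − (was ⊥); enqueue []
  #6 pop 1: in=⊤ → ⊤ (was −); enqueue [3,4]
  #7 pop 0: in=⊤ → ⊤ (was 0); enqueue []
  #8 pop 2: in=⊤ → ⊤ (was +); enqueue [1]
  #9 pop 3: in=⊤ → ⊤ (no change)
  #10 pop 4: in=⊤ → ⊤ (was −); enqueue [0,2]
  #11 pop 1: in=⊤ → ⊤ (no change)
  #12 pop 0: in=⊤ → ⊤ (no change)
  #13 pop 2: in=⊤ → ⊤ (no change)

Fixpoint:
  val[0] = ⊤
  val[1] = ⊤
  val[2] = ⊤
  val[3] = ⊤
  val[4] = ⊤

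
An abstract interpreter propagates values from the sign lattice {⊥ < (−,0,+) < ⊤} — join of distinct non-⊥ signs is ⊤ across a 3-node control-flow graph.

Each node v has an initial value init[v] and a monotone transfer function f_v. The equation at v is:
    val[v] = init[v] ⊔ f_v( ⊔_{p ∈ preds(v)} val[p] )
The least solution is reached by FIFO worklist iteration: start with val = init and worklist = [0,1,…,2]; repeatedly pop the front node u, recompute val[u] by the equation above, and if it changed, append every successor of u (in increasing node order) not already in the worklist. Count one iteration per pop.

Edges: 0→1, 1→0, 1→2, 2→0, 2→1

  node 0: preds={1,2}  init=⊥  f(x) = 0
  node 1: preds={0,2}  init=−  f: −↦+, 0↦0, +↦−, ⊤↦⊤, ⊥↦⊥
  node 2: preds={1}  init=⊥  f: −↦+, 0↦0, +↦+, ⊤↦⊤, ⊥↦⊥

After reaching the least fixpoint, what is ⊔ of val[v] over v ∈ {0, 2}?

⊤

Worklist (5 pops):
  #1 pop 0: in=− → 0 (was ⊥); enqueue []
  #2 pop 1: in=0 → ⊤ (was −); enqueue [0]
  #3 pop 2: in=⊤ → ⊤ (was ⊥); enqueue [1]
  #4 pop 0: in=⊤ → 0 (no change)
  #5 pop 1: in=⊤ → ⊤ (no change)

Fixpoint:
  val[0] = 0
  val[1] = ⊤
  val[2] = ⊤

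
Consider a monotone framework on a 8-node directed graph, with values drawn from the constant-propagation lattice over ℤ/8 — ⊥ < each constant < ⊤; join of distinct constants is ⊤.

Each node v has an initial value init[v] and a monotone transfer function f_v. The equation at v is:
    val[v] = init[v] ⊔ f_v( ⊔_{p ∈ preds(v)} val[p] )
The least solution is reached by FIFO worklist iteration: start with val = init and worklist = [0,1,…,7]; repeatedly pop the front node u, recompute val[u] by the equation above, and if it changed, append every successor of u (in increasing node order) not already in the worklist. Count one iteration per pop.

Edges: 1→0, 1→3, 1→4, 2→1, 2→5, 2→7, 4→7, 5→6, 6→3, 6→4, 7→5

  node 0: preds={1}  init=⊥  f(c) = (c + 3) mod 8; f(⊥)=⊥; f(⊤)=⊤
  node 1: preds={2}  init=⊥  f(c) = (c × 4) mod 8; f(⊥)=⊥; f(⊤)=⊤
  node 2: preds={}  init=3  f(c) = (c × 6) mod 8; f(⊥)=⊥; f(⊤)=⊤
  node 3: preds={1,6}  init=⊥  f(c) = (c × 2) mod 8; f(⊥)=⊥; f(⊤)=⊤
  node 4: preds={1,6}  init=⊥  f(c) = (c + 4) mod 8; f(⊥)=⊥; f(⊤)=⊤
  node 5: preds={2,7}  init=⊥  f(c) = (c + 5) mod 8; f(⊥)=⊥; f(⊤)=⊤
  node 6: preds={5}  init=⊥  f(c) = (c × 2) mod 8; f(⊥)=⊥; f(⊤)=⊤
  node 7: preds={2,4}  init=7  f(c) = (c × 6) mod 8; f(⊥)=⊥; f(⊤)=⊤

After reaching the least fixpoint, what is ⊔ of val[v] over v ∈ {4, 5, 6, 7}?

⊤

Iteration log — 13 steps:
  step 1. node 0  ⊔preds=⊥  new=⊥  stable
  step 2. node 1  ⊔preds=3  new=4  old=⊥  +wl: 0
  step 3. node 2  ⊔preds=⊥  new=3  stable
  step 4. node 3  ⊔preds=4  new=0  old=⊥  +wl: 
  step 5. node 4  ⊔preds=4  new=0  old=⊥  +wl: 
  step 6. node 5  ⊔preds=⊤  new=⊤  old=⊥  +wl: 
  step 7. node 6  ⊔preds=⊤  new=⊤  old=⊥  +wl: 3,4
  step 8. node 7  ⊔preds=⊤  new=⊤  old=7  +wl: 5
  step 9. node 0  ⊔preds=4  new=7  old=⊥  +wl: 
  step 10. node 3  ⊔preds=⊤  new=⊤  old=0  +wl: 
  step 11. node 4  ⊔preds=⊤  new=⊤  old=0  +wl: 7
  step 12. node 5  ⊔preds=⊤  new=⊤  stable
  step 13. node 7  ⊔preds=⊤  new=⊤  stable

Least fixpoint reached:
  node 0: 7
  node 1: 4
  node 2: 3
  node 3: ⊤
  node 4: ⊤
  node 5: ⊤
  node 6: ⊤
  node 7: ⊤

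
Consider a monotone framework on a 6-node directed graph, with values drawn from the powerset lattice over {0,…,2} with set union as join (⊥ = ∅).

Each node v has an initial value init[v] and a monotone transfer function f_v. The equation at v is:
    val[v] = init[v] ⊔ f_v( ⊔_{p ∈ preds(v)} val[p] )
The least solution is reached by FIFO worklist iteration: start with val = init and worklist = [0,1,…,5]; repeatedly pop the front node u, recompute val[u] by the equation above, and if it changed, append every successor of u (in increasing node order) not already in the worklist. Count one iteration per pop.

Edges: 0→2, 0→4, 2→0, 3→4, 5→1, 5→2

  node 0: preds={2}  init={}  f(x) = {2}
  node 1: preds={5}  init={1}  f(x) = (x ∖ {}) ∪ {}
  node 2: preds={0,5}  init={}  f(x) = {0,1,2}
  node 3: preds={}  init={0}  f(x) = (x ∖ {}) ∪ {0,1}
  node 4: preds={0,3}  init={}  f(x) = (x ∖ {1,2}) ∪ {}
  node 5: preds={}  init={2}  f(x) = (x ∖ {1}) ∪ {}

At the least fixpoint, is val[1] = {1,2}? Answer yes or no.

Trace (7 dequeues):
  [1] u=0 | in {} | out {2} | prev {} | push {}
  [2] u=1 | in {2} | out {1,2} | prev {1} | push {}
  [3] u=2 | in {2} | out {0,1,2} | prev {} | push {0}
  [4] u=3 | in {} | out {0,1} | prev {0} | push {}
  [5] u=4 | in {0,1,2} | out {0} | prev {} | push {}
  [6] u=5 | in {} | out {2} | ==
  [7] u=0 | in {0,1,2} | out {2} | ==

Converged values:
  [0] {2}
  [1] {1,2}
  [2] {0,1,2}
  [3] {0,1}
  [4] {0}
  [5] {2}

yes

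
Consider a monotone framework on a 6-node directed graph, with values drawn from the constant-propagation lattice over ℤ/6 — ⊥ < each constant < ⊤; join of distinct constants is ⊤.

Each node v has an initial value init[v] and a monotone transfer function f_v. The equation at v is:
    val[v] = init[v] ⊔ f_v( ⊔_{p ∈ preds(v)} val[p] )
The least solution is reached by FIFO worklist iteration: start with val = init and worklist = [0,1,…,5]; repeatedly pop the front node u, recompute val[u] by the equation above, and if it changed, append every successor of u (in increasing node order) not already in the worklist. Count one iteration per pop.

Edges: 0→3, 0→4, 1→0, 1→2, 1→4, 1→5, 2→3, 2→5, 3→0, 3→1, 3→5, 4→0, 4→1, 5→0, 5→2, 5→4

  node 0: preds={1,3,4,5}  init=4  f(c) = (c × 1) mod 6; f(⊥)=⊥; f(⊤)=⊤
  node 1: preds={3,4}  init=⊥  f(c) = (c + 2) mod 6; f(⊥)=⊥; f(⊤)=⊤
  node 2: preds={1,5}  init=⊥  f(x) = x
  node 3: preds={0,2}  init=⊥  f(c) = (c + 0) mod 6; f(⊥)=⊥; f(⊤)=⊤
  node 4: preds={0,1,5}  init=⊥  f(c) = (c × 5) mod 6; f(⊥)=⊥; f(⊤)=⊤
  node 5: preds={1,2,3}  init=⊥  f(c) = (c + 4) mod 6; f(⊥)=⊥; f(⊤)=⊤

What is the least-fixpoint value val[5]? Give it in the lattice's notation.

⊤

Iteration log — 17 steps:
  step 1. node 0  ⊔preds=⊥  new=4  stable
  step 2. node 1  ⊔preds=⊥  new=⊥  stable
  step 3. node 2  ⊔preds=⊥  new=⊥  stable
  step 4. node 3  ⊔preds=4  new=4  old=⊥  +wl: 0,1
  step 5. node 4  ⊔preds=4  new=2  old=⊥  +wl: 
  step 6. node 5  ⊔preds=4  new=2  old=⊥  +wl: 2,4
  step 7. node 0  ⊔preds=⊤  new=⊤  old=4  +wl: 3
  step 8. node 1  ⊔preds=⊤  new=⊤  old=⊥  +wl: 0,5
  step 9. node 2  ⊔preds=⊤  new=⊤  old=⊥  +wl: 
  step 10. node 4  ⊔preds=⊤  new=⊤  old=2  +wl: 1
  step 11. node 3  ⊔preds=⊤  new=⊤  old=4  +wl: 
  step 12. node 0  ⊔preds=⊤  new=⊤  stable
  step 13. node 5  ⊔preds=⊤  new=⊤  old=2  +wl: 0,2,4
  step 14. node 1  ⊔preds=⊤  new=⊤  stable
  step 15. node 0  ⊔preds=⊤  new=⊤  stable
  step 16. node 2  ⊔preds=⊤  new=⊤  stable
  step 17. node 4  ⊔preds=⊤  new=⊤  stable

Least fixpoint reached:
  node 0: ⊤
  node 1: ⊤
  node 2: ⊤
  node 3: ⊤
  node 4: ⊤
  node 5: ⊤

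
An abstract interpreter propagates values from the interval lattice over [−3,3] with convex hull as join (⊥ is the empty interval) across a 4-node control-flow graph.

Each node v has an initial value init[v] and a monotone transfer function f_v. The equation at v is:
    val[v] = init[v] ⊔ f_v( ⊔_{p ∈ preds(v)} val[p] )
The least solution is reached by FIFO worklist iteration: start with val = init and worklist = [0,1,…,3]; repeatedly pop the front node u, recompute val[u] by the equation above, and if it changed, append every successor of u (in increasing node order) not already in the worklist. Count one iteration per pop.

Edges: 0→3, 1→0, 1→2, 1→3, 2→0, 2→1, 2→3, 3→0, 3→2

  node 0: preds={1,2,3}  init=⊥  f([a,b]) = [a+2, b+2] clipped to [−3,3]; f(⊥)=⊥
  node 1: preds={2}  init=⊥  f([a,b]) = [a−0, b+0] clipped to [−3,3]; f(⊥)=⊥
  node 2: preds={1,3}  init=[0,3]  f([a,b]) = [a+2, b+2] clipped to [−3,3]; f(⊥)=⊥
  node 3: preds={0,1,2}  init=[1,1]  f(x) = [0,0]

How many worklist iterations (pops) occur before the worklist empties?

6

Trace (6 dequeues):
  [1] u=0 | in [0,3] | out [2,3] | prev ⊥ | push {}
  [2] u=1 | in [0,3] | out [0,3] | prev ⊥ | push {0}
  [3] u=2 | in [0,3] | out [0,3] | ==
  [4] u=3 | in [0,3] | out [0,1] | prev [1,1] | push {2}
  [5] u=0 | in [0,3] | out [2,3] | ==
  [6] u=2 | in [0,3] | out [0,3] | ==

Converged values:
  [0] [2,3]
  [1] [0,3]
  [2] [0,3]
  [3] [0,1]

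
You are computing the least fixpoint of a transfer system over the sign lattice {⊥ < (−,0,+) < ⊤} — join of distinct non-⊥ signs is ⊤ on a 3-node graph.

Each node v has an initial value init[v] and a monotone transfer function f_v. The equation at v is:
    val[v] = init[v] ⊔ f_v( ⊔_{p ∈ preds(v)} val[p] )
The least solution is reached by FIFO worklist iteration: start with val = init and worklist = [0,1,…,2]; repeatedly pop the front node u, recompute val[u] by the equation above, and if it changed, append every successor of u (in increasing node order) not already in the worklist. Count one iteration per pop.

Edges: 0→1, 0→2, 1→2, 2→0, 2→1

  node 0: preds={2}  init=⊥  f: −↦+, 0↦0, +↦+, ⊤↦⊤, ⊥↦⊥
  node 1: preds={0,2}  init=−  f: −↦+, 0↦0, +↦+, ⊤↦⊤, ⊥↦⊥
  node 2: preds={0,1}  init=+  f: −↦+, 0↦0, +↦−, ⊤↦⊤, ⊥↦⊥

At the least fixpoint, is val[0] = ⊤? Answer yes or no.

Trace (6 dequeues):
  [1] u=0 | in + | out + | prev ⊥ | push {}
  [2] u=1 | in + | out ⊤ | prev − | push {}
  [3] u=2 | in ⊤ | out ⊤ | prev + | push {0,1}
  [4] u=0 | in ⊤ | out ⊤ | prev + | push {2}
  [5] u=1 | in ⊤ | out ⊤ | ==
  [6] u=2 | in ⊤ | out ⊤ | ==

Converged values:
  [0] ⊤
  [1] ⊤
  [2] ⊤

yes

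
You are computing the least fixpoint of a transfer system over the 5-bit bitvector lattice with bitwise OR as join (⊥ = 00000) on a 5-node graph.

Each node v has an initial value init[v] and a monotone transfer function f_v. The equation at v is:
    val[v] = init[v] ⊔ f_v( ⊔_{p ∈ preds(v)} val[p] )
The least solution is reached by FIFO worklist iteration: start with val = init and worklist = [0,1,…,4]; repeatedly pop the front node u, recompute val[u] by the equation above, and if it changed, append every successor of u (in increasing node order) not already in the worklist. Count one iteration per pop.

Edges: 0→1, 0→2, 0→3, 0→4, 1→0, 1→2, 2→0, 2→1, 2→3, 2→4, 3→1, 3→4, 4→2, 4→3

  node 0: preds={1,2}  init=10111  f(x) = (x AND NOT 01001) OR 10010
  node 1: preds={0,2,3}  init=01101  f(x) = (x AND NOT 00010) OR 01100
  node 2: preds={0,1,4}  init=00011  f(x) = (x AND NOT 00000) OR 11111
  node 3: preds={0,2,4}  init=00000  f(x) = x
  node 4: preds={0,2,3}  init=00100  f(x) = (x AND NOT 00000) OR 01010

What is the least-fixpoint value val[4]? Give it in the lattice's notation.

Worklist (9 pops):
  #1 pop 0: in=01111 → 10111 (no change)
  #2 pop 1: in=10111 → 11101 (was 01101); enqueue [0]
  #3 pop 2: in=11111 → 11111 (was 00011); enqueue [1]
  #4 pop 3: in=11111 → 11111 (was 00000); enqueue []
  #5 pop 4: in=11111 → 11111 (was 00100); enqueue [2,3]
  #6 pop 0: in=11111 → 10111 (no change)
  #7 pop 1: in=11111 → 11101 (no change)
  #8 pop 2: in=11111 → 11111 (no change)
  #9 pop 3: in=11111 → 11111 (no change)

Fixpoint:
  val[0] = 10111
  val[1] = 11101
  val[2] = 11111
  val[3] = 11111
  val[4] = 11111

11111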